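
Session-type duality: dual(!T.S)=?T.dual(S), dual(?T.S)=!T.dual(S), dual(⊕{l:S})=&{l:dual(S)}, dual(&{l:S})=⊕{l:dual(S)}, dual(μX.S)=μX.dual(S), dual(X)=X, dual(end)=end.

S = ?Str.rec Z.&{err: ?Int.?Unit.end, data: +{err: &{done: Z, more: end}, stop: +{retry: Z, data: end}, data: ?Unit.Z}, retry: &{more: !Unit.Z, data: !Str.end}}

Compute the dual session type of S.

?Str = !Str
  rec Z = rec Z  (rec unchanged)
    &{err,data,retry} = +{err,data,retry}  (&→⊕)
      [err]
        ?Int = !Int
          ?Unit = !Unit
            end self-dual
      [data]
        +{err,stop,data} = &{err,stop,data}  (select→offer)
          [err]
            &{done,more} = +{done,more}  (&→⊕)
              [done]
                Z self-dual
              [more]
                end self-dual
          [stop]
            +{retry,data} = &{retry,data}  (select→offer)
              [retry]
                Z self-dual
              [data]
                end self-dual
          [data]
            ?Unit = !Unit
              Z self-dual
      [retry]
        &{more,data} = +{more,data}  (&→⊕)
          [more]
            !Unit = ?Unit
              Z self-dual
          [data]
            !Str = ?Str
              end self-dual

!Str.rec Z.+{err: !Int.!Unit.end, data: &{err: +{done: Z, more: end}, stop: &{retry: Z, data: end}, data: !Unit.Z}, retry: +{more: ?Unit.Z, data: ?Str.end}}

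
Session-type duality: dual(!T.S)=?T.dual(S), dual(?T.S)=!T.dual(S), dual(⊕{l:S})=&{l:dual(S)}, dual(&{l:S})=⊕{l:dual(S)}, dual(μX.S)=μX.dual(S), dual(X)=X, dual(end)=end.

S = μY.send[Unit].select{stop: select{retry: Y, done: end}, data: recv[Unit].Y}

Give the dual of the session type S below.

μY = μY  (μ self-dual)
  send[Unit] = recv[Unit]
    select{stop,data} = offer{stop,data}  (⊕→&)
      [stop]
        select{retry,done} = offer{retry,done}  (⊕→&)
          [retry]
            Y ↦ Y
          [done]
            end ↦ end
      [data]
        recv[Unit] = send[Unit]
          Y ↦ Y

μY.recv[Unit].offer{stop: offer{retry: Y, done: end}, data: send[Unit].Y}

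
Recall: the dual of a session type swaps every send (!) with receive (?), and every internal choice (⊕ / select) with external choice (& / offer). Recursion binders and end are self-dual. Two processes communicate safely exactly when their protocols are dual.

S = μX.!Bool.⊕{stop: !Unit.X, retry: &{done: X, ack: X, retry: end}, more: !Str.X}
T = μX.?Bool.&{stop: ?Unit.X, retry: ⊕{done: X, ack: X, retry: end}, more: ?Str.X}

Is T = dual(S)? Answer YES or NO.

YES

μX vs μX  match (rec unchanged)
  !Bool vs ?Bool  match
    ⊕{stop,retry,more} vs &{stop,retry,more}  match labels match
      [stop]
        !Unit vs ?Unit  match
          X vs X  match
      [retry]
        &{done,ack,retry} vs ⊕{done,ack,retry}  match labels match
          [done]
            X vs X  match
          [ack]
            X vs X  match
          [retry]
            end vs end  match
      [more]
        !Str vs ?Str  match
          X vs X  match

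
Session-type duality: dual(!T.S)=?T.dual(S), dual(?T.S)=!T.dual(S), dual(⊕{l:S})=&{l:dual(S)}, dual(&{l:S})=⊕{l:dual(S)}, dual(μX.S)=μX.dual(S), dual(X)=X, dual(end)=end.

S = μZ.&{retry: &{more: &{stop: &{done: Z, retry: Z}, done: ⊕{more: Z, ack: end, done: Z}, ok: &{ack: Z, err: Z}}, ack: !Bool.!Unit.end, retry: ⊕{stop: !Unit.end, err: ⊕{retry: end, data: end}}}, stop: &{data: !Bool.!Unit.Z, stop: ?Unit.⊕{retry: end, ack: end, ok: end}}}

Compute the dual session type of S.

μZ = μZ  (μ self-dual)
  &{retry,stop} = ⊕{retry,stop}  (external→internal)
    • retry:
      &{more,ack,retry} = ⊕{more,ack,retry}  (external→internal)
        • more:
          &{stop,done,ok} = ⊕{stop,done,ok}  (external→internal)
            • stop:
              &{done,retry} = ⊕{done,retry}  (external→internal)
                • done:
                  Z self-dual
                • retry:
                  Z self-dual
            • done:
              ⊕{more,ack,done} = &{more,ack,done}  (select→offer)
                • more:
                  Z self-dual
                • ack:
                  end self-dual
                • done:
                  Z self-dual
            • ok:
              &{ack,err} = ⊕{ack,err}  (external→internal)
                • ack:
                  Z self-dual
                • err:
                  Z self-dual
        • ack:
          !Bool = ?Bool
            !Unit = ?Unit
              end self-dual
        • retry:
          ⊕{stop,err} = &{stop,err}  (select→offer)
            • stop:
              !Unit = ?Unit
                end self-dual
            • err:
              ⊕{retry,data} = &{retry,data}  (select→offer)
                • retry:
                  end self-dual
                • data:
                  end self-dual
    • stop:
      &{data,stop} = ⊕{data,stop}  (external→internal)
        • data:
          !Bool = ?Bool
            !Unit = ?Unit
              Z self-dual
        • stop:
          ?Unit = !Unit
            ⊕{retry,ack,ok} = &{retry,ack,ok}  (select→offer)
              • retry:
                end self-dual
              • ack:
                end self-dual
              • ok:
                end self-dual

μZ.⊕{retry: ⊕{more: ⊕{stop: ⊕{done: Z, retry: Z}, done: &{more: Z, ack: end, done: Z}, ok: ⊕{ack: Z, err: Z}}, ack: ?Bool.?Unit.end, retry: &{stop: ?Unit.end, err: &{retry: end, data: end}}}, stop: ⊕{data: ?Bool.?Unit.Z, stop: !Unit.&{retry: end, ack: end, ok: end}}}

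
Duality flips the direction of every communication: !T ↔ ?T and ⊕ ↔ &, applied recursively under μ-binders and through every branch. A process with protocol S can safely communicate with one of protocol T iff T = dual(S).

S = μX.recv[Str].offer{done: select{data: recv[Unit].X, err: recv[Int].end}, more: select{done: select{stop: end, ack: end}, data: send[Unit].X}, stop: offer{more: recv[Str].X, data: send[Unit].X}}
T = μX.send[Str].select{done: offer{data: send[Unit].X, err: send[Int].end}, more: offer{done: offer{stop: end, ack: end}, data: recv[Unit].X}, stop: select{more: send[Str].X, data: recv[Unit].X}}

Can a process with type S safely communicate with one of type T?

YES

μX ‖ μX  ✓ (μ self-dual)
  recv[Str] ‖ send[Str]  ✓
    offer{done,more,stop} ‖ select{done,more,stop}  ✓ labels match
      [done]
        select{data,err} ‖ offer{data,err}  ✓ labels match
          [data]
            recv[Unit] ‖ send[Unit]  ✓
              X ‖ X  ✓
          [err]
            recv[Int] ‖ send[Int]  ✓
              end ‖ end  ✓
      [more]
        select{done,data} ‖ offer{done,data}  ✓ labels match
          [done]
            select{stop,ack} ‖ offer{stop,ack}  ✓ labels match
              [stop]
                end ‖ end  ✓
              [ack]
                end ‖ end  ✓
          [data]
            send[Unit] ‖ recv[Unit]  ✓
              X ‖ X  ✓
      [stop]
        offer{more,data} ‖ select{more,data}  ✓ labels match
          [more]
            recv[Str] ‖ send[Str]  ✓
              X ‖ X  ✓
          [data]
            send[Unit] ‖ recv[Unit]  ✓
              X ‖ X  ✓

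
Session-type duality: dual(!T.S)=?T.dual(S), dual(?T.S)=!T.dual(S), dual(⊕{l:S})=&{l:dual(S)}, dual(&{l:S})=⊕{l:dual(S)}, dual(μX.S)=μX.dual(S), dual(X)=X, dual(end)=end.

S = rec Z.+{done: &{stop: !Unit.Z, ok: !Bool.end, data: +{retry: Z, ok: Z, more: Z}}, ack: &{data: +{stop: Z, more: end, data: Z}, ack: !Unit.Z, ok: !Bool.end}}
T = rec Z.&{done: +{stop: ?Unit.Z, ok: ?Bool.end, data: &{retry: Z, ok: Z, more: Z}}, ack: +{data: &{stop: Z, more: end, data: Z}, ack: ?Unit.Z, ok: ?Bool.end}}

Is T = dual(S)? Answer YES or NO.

YES

rec Z ‖ rec Z  ok (binder kept)
  +{done,ack} ‖ &{done,ack}  ok same labels
    • done:
      &{stop,ok,data} ‖ +{stop,ok,data}  ok same labels
        • stop:
          !Unit ‖ ?Unit  ok
            Z ‖ Z  ok
        • ok:
          !Bool ‖ ?Bool  ok
            end ‖ end  ok
        • data:
          +{retry,ok,more} ‖ &{retry,ok,more}  ok same labels
            • retry:
              Z ‖ Z  ok
            • ok:
              Z ‖ Z  ok
            • more:
              Z ‖ Z  ok
    • ack:
      &{data,ack,ok} ‖ +{data,ack,ok}  ok same labels
        • data:
          +{stop,more,data} ‖ &{stop,more,data}  ok same labels
            • stop:
              Z ‖ Z  ok
            • more:
              end ‖ end  ok
            • data:
              Z ‖ Z  ok
        • ack:
          !Unit ‖ ?Unit  ok
            Z ‖ Z  ok
        • ok:
          !Bool ‖ ?Bool  ok
            end ‖ end  ok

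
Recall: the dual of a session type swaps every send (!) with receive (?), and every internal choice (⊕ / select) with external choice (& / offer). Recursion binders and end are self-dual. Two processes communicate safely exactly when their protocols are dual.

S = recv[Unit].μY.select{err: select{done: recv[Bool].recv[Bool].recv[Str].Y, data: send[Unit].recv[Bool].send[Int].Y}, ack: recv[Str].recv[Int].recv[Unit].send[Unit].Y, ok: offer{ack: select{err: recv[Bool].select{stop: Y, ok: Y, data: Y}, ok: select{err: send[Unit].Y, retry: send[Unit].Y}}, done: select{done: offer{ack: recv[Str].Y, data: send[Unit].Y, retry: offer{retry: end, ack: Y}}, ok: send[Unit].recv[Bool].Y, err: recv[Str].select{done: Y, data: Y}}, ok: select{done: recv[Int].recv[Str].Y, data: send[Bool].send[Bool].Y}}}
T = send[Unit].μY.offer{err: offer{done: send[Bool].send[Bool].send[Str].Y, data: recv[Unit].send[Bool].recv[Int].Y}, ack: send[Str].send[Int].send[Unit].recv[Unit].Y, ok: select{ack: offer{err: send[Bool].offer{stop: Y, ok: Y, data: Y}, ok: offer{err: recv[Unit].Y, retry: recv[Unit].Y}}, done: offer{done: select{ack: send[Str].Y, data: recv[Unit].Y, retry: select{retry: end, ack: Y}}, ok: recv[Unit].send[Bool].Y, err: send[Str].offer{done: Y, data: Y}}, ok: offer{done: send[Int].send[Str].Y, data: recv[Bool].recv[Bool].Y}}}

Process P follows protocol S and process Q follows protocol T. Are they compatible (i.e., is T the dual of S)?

YES

recv[Unit] | send[Unit]  ok
  μY | μY  ok (rec unchanged)
    select{err,ack,ok} | offer{err,ack,ok}  ok same labels
      [err]
        select{done,data} | offer{done,data}  ok same labels
          [done]
            recv[Bool] | send[Bool]  ok
              recv[Bool] | send[Bool]  ok
                recv[Str] | send[Str]  ok
                  Y | Y  ok
          [data]
            send[Unit] | recv[Unit]  ok
              recv[Bool] | send[Bool]  ok
                send[Int] | recv[Int]  ok
                  Y | Y  ok
      [ack]
        recv[Str] | send[Str]  ok
          recv[Int] | send[Int]  ok
            recv[Unit] | send[Unit]  ok
              send[Unit] | recv[Unit]  ok
                Y | Y  ok
      [ok]
        offer{ack,done,ok} | select{ack,done,ok}  ok same labels
          [ack]
            select{err,ok} | offer{err,ok}  ok same labels
              [err]
                recv[Bool] | send[Bool]  ok
                  select{stop,ok,data} | offer{stop,ok,data}  ok same labels
                    [stop]
                      Y | Y  ok
                    [ok]
                      Y | Y  ok
                    [data]
                      Y | Y  ok
              [ok]
                select{err,retry} | offer{err,retry}  ok same labels
                  [err]
                    send[Unit] | recv[Unit]  ok
                      Y | Y  ok
                  [retry]
                    send[Unit] | recv[Unit]  ok
                      Y | Y  ok
          [done]
            select{done,ok,err} | offer{done,ok,err}  ok same labels
              [done]
                offer{ack,data,retry} | select{ack,data,retry}  ok same labels
                  [ack]
                    recv[Str] | send[Str]  ok
                      Y | Y  ok
                  [data]
                    send[Unit] | recv[Unit]  ok
                      Y | Y  ok
                  [retry]
                    offer{retry,ack} | select{retry,ack}  ok same labels
                      [retry]
                        end | end  ok
                      [ack]
                        Y | Y  ok
              [ok]
                send[Unit] | recv[Unit]  ok
                  recv[Bool] | send[Bool]  ok
                    Y | Y  ok
              [err]
                recv[Str] | send[Str]  ok
                  select{done,data} | offer{done,data}  ok same labels
                    [done]
                      Y | Y  ok
                    [data]
                      Y | Y  ok
          [ok]
            select{done,data} | offer{done,data}  ok same labels
              [done]
                recv[Int] | send[Int]  ok
                  recv[Str] | send[Str]  ok
                    Y | Y  ok
              [data]
                send[Bool] | recv[Bool]  ok
                  send[Bool] | recv[Bool]  ok
                    Y | Y  ok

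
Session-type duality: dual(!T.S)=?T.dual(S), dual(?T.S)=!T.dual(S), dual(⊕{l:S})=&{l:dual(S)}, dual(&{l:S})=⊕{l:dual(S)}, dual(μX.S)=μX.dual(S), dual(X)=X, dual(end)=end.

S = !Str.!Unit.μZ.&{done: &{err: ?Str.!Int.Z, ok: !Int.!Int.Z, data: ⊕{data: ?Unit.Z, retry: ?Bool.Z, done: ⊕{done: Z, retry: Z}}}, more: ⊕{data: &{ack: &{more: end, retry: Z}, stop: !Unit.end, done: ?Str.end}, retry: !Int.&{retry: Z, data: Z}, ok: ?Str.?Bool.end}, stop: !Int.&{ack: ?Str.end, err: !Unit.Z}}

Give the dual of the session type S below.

?Str.?Unit.μZ.⊕{done: ⊕{err: !Str.?Int.Z, ok: ?Int.?Int.Z, data: &{data: !Unit.Z, retry: !Bool.Z, done: &{done: Z, retry: Z}}}, more: &{data: ⊕{ack: ⊕{more: end, retry: Z}, stop: ?Unit.end, done: !Str.end}, retry: ?Int.⊕{retry: Z, data: Z}, ok: !Str.!Bool.end}, stop: ?Int.⊕{ack: !Str.end, err: ?Unit.Z}}

!Str = ?Str
  !Unit = ?Unit
    μZ = μZ  (binder kept)
      &{done,more,stop} = ⊕{done,more,stop}  (offer→select)
        [done]
          &{err,ok,data} = ⊕{err,ok,data}  (offer→select)
            [err]
              ?Str = !Str
                !Int = ?Int
                  Z self-dual
            [ok]
              !Int = ?Int
                !Int = ?Int
                  Z self-dual
            [data]
              ⊕{data,retry,done} = &{data,retry,done}  (internal→external)
                [data]
                  ?Unit = !Unit
                    Z self-dual
                [retry]
                  ?Bool = !Bool
                    Z self-dual
                [done]
                  ⊕{done,retry} = &{done,retry}  (internal→external)
                    [done]
                      Z self-dual
                    [retry]
                      Z self-dual
        [more]
          ⊕{data,retry,ok} = &{data,retry,ok}  (internal→external)
            [data]
              &{ack,stop,done} = ⊕{ack,stop,done}  (offer→select)
                [ack]
                  &{more,retry} = ⊕{more,retry}  (offer→select)
                    [more]
                      end self-dual
                    [retry]
                      Z self-dual
                [stop]
                  !Unit = ?Unit
                    end self-dual
                [done]
                  ?Str = !Str
                    end self-dual
            [retry]
              !Int = ?Int
                &{retry,data} = ⊕{retry,data}  (offer→select)
                  [retry]
                    Z self-dual
                  [data]
                    Z self-dual
            [ok]
              ?Str = !Str
                ?Bool = !Bool
                  end self-dual
        [stop]
          !Int = ?Int
            &{ack,err} = ⊕{ack,err}  (offer→select)
              [ack]
                ?Str = !Str
                  end self-dual
              [err]
                !Unit = ?Unit
                  Z self-dual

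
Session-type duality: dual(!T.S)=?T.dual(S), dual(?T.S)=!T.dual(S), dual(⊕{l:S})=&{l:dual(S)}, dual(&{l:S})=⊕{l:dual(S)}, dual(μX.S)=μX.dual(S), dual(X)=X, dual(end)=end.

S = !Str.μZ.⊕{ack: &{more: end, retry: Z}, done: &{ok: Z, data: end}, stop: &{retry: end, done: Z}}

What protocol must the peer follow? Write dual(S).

!Str → ?Str
  μZ → μZ  (binder kept)
    ⊕{ack,done,stop} → &{ack,done,stop}  (⊕→&)
      case ack:
        &{more,retry} → ⊕{more,retry}  (offer→select)
          case more:
            dual(end) = end
          case retry:
            dual(Z) = Z
      case done:
        &{ok,data} → ⊕{ok,data}  (offer→select)
          case ok:
            dual(Z) = Z
          case data:
            dual(end) = end
      case stop:
        &{retry,done} → ⊕{retry,done}  (offer→select)
          case retry:
            dual(end) = end
          case done:
            dual(Z) = Z

?Str.μZ.&{ack: ⊕{more: end, retry: Z}, done: ⊕{ok: Z, data: end}, stop: ⊕{retry: end, done: Z}}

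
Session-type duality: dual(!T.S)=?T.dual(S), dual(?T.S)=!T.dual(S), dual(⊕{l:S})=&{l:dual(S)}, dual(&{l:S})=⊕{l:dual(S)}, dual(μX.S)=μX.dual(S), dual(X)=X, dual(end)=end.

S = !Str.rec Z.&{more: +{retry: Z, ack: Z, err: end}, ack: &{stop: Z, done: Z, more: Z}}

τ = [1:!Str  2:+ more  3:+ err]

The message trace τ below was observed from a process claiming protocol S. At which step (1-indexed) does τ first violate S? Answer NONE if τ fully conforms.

step 1: !Str  ✓  now at rec Z.…
step 2: got + more, protocol expects & more or & ack  ✗

2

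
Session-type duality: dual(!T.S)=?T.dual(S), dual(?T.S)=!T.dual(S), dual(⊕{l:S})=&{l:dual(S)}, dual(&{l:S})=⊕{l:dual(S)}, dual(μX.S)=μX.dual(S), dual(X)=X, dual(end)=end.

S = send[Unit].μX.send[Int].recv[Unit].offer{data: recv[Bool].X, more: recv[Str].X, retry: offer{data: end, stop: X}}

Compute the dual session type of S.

send[Unit] ↦ recv[Unit]
  μX ↦ μX  (μ self-dual)
    send[Int] ↦ recv[Int]
      recv[Unit] ↦ send[Unit]
        offer{data,more,retry} ↦ select{data,more,retry}  (offer→select)
          case data:
            recv[Bool] ↦ send[Bool]
              dual(X) = X
          case more:
            recv[Str] ↦ send[Str]
              dual(X) = X
          case retry:
            offer{data,stop} ↦ select{data,stop}  (offer→select)
              case data:
                dual(end) = end
              case stop:
                dual(X) = X

recv[Unit].μX.recv[Int].send[Unit].select{data: send[Bool].X, more: send[Str].X, retry: select{data: end, stop: X}}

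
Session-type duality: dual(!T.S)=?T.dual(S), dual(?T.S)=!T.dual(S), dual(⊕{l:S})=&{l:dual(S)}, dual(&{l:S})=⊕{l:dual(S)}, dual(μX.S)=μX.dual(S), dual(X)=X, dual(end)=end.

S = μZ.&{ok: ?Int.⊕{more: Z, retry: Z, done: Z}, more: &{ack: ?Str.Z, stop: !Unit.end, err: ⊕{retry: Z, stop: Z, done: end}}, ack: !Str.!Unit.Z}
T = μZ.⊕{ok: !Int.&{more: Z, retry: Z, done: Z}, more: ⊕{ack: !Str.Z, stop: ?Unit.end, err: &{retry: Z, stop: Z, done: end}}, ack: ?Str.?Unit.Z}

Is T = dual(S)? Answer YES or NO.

YES

μZ | μZ  match (rec unchanged)
  &{ok,more,ack} | ⊕{ok,more,ack}  match label sets agree
    • ok:
      ?Int | !Int  match
        ⊕{more,retry,done} | &{more,retry,done}  match label sets agree
          • more:
            Z | Z  match
          • retry:
            Z | Z  match
          • done:
            Z | Z  match
    • more:
      &{ack,stop,err} | ⊕{ack,stop,err}  match label sets agree
        • ack:
          ?Str | !Str  match
            Z | Z  match
        • stop:
          !Unit | ?Unit  match
            end | end  match
        • err:
          ⊕{retry,stop,done} | &{retry,stop,done}  match label sets agree
            • retry:
              Z | Z  match
            • stop:
              Z | Z  match
            • done:
              end | end  match
    • ack:
      !Str | ?Str  match
        !Unit | ?Unit  match
          Z | Z  match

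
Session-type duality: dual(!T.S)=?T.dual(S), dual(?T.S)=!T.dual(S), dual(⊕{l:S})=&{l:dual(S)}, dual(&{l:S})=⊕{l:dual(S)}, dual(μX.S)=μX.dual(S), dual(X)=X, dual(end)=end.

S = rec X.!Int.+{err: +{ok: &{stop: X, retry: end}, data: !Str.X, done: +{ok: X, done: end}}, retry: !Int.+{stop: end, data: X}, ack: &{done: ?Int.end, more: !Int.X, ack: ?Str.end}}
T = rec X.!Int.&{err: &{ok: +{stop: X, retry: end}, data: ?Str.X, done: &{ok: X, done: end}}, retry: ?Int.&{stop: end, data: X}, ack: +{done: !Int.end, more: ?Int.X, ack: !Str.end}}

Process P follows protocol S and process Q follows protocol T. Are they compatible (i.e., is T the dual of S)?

NO

rec X ‖ rec X  ✓ (binder kept)
  !Int ‖ !Int  ✗ same direction on both sides — not dual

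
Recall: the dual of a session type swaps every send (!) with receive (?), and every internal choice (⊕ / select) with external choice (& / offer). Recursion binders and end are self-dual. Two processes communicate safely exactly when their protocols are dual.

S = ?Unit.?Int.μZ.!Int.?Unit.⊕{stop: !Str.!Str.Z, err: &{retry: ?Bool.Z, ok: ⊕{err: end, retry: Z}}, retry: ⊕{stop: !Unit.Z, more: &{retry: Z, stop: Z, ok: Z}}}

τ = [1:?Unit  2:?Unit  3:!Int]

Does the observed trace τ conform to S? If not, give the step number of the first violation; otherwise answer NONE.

@1 ?Unit  match  state: ?Int.μZ.…
@2 got ?Unit, protocol expects ?Int  ✗

2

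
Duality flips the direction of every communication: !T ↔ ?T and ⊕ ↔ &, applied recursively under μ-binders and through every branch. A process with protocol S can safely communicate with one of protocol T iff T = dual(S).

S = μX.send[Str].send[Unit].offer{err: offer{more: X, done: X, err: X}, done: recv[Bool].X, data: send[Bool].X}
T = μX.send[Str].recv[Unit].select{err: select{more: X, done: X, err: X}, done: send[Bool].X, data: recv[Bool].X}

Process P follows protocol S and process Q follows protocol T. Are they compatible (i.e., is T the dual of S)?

NO

μX | μX  match (μ self-dual)
  send[Str] | send[Str]  ✗ same direction on both sides — not dual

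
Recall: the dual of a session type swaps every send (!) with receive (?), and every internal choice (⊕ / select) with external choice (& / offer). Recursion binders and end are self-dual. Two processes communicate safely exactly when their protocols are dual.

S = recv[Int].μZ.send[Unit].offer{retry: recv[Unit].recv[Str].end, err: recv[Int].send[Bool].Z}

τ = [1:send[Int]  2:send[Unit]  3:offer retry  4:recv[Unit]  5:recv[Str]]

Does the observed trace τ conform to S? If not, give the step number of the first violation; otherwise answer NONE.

step 1: got send[Int], protocol expects recv[Int]  ✗

1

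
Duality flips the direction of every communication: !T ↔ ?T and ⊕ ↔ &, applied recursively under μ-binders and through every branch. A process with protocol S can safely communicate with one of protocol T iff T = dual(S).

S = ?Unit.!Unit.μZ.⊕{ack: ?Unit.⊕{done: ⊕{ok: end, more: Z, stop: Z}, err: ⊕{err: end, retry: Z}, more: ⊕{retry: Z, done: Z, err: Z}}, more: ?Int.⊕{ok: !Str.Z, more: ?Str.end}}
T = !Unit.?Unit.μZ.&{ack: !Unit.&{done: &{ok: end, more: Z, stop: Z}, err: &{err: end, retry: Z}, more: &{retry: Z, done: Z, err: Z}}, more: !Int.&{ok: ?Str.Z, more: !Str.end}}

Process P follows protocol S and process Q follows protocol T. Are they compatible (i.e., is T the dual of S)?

YES

?Unit ‖ !Unit  ok
  !Unit ‖ ?Unit  ok
    μZ ‖ μZ  ok (rec unchanged)
      ⊕{ack,more} ‖ &{ack,more}  ok labels match
        • ack:
          ?Unit ‖ !Unit  ok
            ⊕{done,err,more} ‖ &{done,err,more}  ok labels match
              • done:
                ⊕{ok,more,stop} ‖ &{ok,more,stop}  ok labels match
                  • ok:
                    end ‖ end  ok
                  • more:
                    Z ‖ Z  ok
                  • stop:
                    Z ‖ Z  ok
              • err:
                ⊕{err,retry} ‖ &{err,retry}  ok labels match
                  • err:
                    end ‖ end  ok
                  • retry:
                    Z ‖ Z  ok
              • more:
                ⊕{retry,done,err} ‖ &{retry,done,err}  ok labels match
                  • retry:
                    Z ‖ Z  ok
                  • done:
                    Z ‖ Z  ok
                  • err:
                    Z ‖ Z  ok
        • more:
          ?Int ‖ !Int  ok
            ⊕{ok,more} ‖ &{ok,more}  ok labels match
              • ok:
                !Str ‖ ?Str  ok
                  Z ‖ Z  ok
              • more:
                ?Str ‖ !Str  ok
                  end ‖ end  ok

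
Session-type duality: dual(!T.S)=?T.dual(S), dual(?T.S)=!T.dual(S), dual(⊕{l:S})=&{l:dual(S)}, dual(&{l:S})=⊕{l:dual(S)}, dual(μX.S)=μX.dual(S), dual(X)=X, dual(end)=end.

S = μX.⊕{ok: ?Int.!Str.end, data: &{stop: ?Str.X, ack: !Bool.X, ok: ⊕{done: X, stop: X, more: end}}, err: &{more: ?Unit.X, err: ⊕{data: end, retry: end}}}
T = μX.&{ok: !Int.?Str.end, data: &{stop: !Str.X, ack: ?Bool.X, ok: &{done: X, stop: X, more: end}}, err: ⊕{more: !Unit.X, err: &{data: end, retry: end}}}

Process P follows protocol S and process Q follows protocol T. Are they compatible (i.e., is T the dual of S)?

μX ‖ μX  ✓ (rec unchanged)
  ⊕{ok,data,err} ‖ &{ok,data,err}  ✓ labels match
    case ok:
      ?Int ‖ !Int  ✓
        !Str ‖ ?Str  ✓
          end ‖ end  ✓
    case data:
      &{stop,ack,ok} ‖ &{stop,ack,ok}  ✗ choice polarity not flipped — not dual

NO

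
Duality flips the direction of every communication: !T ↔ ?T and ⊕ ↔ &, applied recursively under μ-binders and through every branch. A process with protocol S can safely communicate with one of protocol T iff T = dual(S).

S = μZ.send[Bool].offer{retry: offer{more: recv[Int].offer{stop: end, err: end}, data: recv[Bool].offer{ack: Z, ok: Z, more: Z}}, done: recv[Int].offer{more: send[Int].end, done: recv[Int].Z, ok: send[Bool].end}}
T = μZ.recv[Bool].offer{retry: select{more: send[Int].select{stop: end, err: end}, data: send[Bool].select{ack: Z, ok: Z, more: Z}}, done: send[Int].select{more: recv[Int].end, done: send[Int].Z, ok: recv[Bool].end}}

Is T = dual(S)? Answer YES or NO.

NO

μZ ‖ μZ  match (binder kept)
  send[Bool] ‖ recv[Bool]  match
    offer{retry,done} ‖ offer{retry,done}  ✗ choice polarity not flipped — not dual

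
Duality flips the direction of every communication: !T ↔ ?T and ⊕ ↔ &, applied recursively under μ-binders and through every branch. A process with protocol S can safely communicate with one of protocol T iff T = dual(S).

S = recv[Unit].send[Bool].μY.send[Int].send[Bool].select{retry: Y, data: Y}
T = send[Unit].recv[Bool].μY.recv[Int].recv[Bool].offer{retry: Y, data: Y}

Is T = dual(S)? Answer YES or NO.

YES

recv[Unit] vs send[Unit]  match
  send[Bool] vs recv[Bool]  match
    μY vs μY  match (rec unchanged)
      send[Int] vs recv[Int]  match
        send[Bool] vs recv[Bool]  match
          select{retry,data} vs offer{retry,data}  match labels match
            • retry:
              Y vs Y  match
            • data:
              Y vs Y  match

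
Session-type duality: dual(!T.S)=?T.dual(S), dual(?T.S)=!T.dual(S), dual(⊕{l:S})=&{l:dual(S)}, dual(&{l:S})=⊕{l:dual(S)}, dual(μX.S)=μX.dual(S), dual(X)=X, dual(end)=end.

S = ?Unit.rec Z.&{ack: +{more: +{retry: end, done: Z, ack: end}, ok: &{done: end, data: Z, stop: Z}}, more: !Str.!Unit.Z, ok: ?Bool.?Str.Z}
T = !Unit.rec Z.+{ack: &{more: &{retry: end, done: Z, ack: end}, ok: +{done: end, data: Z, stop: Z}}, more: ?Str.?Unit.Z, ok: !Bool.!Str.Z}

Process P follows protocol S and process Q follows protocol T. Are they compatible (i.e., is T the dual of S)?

?Unit ‖ !Unit  match
  rec Z ‖ rec Z  match (μ self-dual)
    &{ack,more,ok} ‖ +{ack,more,ok}  match labels match
      • ack:
        +{more,ok} ‖ &{more,ok}  match labels match
          • more:
            +{retry,done,ack} ‖ &{retry,done,ack}  match labels match
              • retry:
                end ‖ end  match
              • done:
                Z ‖ Z  match
              • ack:
                end ‖ end  match
          • ok:
            &{done,data,stop} ‖ +{done,data,stop}  match labels match
              • done:
                end ‖ end  match
              • data:
                Z ‖ Z  match
              • stop:
                Z ‖ Z  match
      • more:
        !Str ‖ ?Str  match
          !Unit ‖ ?Unit  match
            Z ‖ Z  match
      • ok:
        ?Bool ‖ !Bool  match
          ?Str ‖ !Str  match
            Z ‖ Z  match

YES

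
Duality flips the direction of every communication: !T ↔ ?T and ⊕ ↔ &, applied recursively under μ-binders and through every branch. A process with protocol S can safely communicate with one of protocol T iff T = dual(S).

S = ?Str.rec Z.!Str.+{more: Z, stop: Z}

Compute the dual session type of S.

?Str ↦ !Str
  rec Z ↦ rec Z  (rec unchanged)
    !Str ↦ ?Str
      +{more,stop} ↦ &{more,stop}  (⊕→&)
        • more:
          dual(Z) = Z
        • stop:
          dual(Z) = Z

!Str.rec Z.?Str.&{more: Z, stop: Z}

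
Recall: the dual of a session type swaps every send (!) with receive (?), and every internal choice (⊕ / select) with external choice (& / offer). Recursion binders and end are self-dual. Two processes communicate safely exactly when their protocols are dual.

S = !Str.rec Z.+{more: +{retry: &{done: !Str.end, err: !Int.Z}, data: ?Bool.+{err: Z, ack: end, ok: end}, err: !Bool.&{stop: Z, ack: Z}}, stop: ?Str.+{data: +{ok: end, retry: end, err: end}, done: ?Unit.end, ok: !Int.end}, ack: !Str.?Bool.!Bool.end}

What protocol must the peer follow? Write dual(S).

!Str → ?Str
  rec Z → rec Z  (μ self-dual)
    +{more,stop,ack} → &{more,stop,ack}  (select→offer)
      • more:
        +{retry,data,err} → &{retry,data,err}  (select→offer)
          • retry:
            &{done,err} → +{done,err}  (external→internal)
              • done:
                !Str → ?Str
                  end self-dual
              • err:
                !Int → ?Int
                  Z self-dual
          • data:
            ?Bool → !Bool
              +{err,ack,ok} → &{err,ack,ok}  (select→offer)
                • err:
                  Z self-dual
                • ack:
                  end self-dual
                • ok:
                  end self-dual
          • err:
            !Bool → ?Bool
              &{stop,ack} → +{stop,ack}  (external→internal)
                • stop:
                  Z self-dual
                • ack:
                  Z self-dual
      • stop:
        ?Str → !Str
          +{data,done,ok} → &{data,done,ok}  (select→offer)
            • data:
              +{ok,retry,err} → &{ok,retry,err}  (select→offer)
                • ok:
                  end self-dual
                • retry:
                  end self-dual
                • err:
                  end self-dual
            • done:
              ?Unit → !Unit
                end self-dual
            • ok:
              !Int → ?Int
                end self-dual
      • ack:
        !Str → ?Str
          ?Bool → !Bool
            !Bool → ?Bool
              end self-dual

?Str.rec Z.&{more: &{retry: +{done: ?Str.end, err: ?Int.Z}, data: !Bool.&{err: Z, ack: end, ok: end}, err: ?Bool.+{stop: Z, ack: Z}}, stop: !Str.&{data: &{ok: end, retry: end, err: end}, done: !Unit.end, ok: ?Int.end}, ack: ?Str.!Bool.?Bool.end}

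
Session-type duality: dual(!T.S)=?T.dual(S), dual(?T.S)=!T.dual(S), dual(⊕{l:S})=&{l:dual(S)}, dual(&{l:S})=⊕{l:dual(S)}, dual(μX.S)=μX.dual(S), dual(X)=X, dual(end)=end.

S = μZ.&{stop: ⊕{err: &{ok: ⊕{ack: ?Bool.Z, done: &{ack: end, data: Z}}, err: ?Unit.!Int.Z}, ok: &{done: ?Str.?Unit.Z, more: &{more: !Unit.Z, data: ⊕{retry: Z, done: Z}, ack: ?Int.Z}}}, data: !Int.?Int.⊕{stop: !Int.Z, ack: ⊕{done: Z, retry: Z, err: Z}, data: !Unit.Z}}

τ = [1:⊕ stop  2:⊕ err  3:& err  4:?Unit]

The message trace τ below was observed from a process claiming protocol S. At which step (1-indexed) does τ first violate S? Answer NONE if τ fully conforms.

step 1: got ⊕ stop, protocol expects & stop or & data  ✗

1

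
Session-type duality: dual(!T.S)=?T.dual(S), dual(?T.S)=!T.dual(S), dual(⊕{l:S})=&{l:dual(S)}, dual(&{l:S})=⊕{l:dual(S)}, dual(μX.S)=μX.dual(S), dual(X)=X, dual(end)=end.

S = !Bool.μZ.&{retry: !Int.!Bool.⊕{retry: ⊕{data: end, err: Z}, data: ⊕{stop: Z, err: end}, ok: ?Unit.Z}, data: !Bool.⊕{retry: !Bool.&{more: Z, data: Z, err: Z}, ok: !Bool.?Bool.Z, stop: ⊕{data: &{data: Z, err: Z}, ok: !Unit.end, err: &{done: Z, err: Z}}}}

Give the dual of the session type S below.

!Bool → ?Bool
  μZ → μZ  (rec unchanged)
    &{retry,data} → ⊕{retry,data}  (offer→select)
      [retry]
        !Int → ?Int
          !Bool → ?Bool
            ⊕{retry,data,ok} → &{retry,data,ok}  (select→offer)
              [retry]
                ⊕{data,err} → &{data,err}  (select→offer)
                  [data]
                    dual(end) = end
                  [err]
                    dual(Z) = Z
              [data]
                ⊕{stop,err} → &{stop,err}  (select→offer)
                  [stop]
                    dual(Z) = Z
                  [err]
                    dual(end) = end
              [ok]
                ?Unit → !Unit
                  dual(Z) = Z
      [data]
        !Bool → ?Bool
          ⊕{retry,ok,stop} → &{retry,ok,stop}  (select→offer)
            [retry]
              !Bool → ?Bool
                &{more,data,err} → ⊕{more,data,err}  (offer→select)
                  [more]
                    dual(Z) = Z
                  [data]
                    dual(Z) = Z
                  [err]
                    dual(Z) = Z
            [ok]
              !Bool → ?Bool
                ?Bool → !Bool
                  dual(Z) = Z
            [stop]
              ⊕{data,ok,err} → &{data,ok,err}  (select→offer)
                [data]
                  &{data,err} → ⊕{data,err}  (offer→select)
                    [data]
                      dual(Z) = Z
                    [err]
                      dual(Z) = Z
                [ok]
                  !Unit → ?Unit
                    dual(end) = end
                [err]
                  &{done,err} → ⊕{done,err}  (offer→select)
                    [done]
                      dual(Z) = Z
                    [err]
                      dual(Z) = Z

?Bool.μZ.⊕{retry: ?Int.?Bool.&{retry: &{data: end, err: Z}, data: &{stop: Z, err: end}, ok: !Unit.Z}, data: ?Bool.&{retry: ?Bool.⊕{more: Z, data: Z, err: Z}, ok: ?Bool.!Bool.Z, stop: &{data: ⊕{data: Z, err: Z}, ok: ?Unit.end, err: ⊕{done: Z, err: Z}}}}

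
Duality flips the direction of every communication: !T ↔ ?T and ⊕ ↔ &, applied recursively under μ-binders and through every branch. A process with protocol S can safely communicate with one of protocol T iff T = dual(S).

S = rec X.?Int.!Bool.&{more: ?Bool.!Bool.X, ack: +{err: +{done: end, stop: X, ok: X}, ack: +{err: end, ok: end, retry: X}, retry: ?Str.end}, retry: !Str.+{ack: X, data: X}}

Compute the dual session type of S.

rec X ↦ rec X  (μ self-dual)
  ?Int ↦ !Int
    !Bool ↦ ?Bool
      &{more,ack,retry} ↦ +{more,ack,retry}  (external→internal)
        • more:
          ?Bool ↦ !Bool
            !Bool ↦ ?Bool
              X self-dual
        • ack:
          +{err,ack,retry} ↦ &{err,ack,retry}  (internal→external)
            • err:
              +{done,stop,ok} ↦ &{done,stop,ok}  (internal→external)
                • done:
                  end self-dual
                • stop:
                  X self-dual
                • ok:
                  X self-dual
            • ack:
              +{err,ok,retry} ↦ &{err,ok,retry}  (internal→external)
                • err:
                  end self-dual
                • ok:
                  end self-dual
                • retry:
                  X self-dual
            • retry:
              ?Str ↦ !Str
                end self-dual
        • retry:
          !Str ↦ ?Str
            +{ack,data} ↦ &{ack,data}  (internal→external)
              • ack:
                X self-dual
              • data:
                X self-dual

rec X.!Int.?Bool.+{more: !Bool.?Bool.X, ack: &{err: &{done: end, stop: X, ok: X}, ack: &{err: end, ok: end, retry: X}, retry: !Str.end}, retry: ?Str.&{ack: X, data: X}}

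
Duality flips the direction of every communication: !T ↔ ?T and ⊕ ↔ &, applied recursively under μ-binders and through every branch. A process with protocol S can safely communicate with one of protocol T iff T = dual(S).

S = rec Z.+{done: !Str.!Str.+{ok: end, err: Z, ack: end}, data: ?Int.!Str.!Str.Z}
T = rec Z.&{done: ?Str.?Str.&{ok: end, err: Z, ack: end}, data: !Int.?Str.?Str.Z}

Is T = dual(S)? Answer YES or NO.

rec Z vs rec Z  match (rec unchanged)
  +{done,data} vs &{done,data}  match labels match
    [done]
      !Str vs ?Str  match
        !Str vs ?Str  match
          +{ok,err,ack} vs &{ok,err,ack}  match labels match
            [ok]
              end vs end  match
            [err]
              Z vs Z  match
            [ack]
              end vs end  match
    [data]
      ?Int vs !Int  match
        !Str vs ?Str  match
          !Str vs ?Str  match
            Z vs Z  match

YES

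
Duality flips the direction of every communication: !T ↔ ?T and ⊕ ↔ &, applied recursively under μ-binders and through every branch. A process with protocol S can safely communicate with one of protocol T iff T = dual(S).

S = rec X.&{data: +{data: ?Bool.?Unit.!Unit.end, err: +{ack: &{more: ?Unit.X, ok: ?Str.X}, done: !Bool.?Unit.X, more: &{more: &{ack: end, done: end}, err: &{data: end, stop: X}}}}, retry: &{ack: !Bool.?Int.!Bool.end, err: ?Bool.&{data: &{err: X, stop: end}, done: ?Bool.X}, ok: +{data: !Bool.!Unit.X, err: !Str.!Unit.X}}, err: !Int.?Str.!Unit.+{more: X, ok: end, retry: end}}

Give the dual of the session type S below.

rec X.+{data: &{data: !Bool.!Unit.?Unit.end, err: &{ack: +{more: !Unit.X, ok: !Str.X}, done: ?Bool.!Unit.X, more: +{more: +{ack: end, done: end}, err: +{data: end, stop: X}}}}, retry: +{ack: ?Bool.!Int.?Bool.end, err: !Bool.+{data: +{err: X, stop: end}, done: !Bool.X}, ok: &{data: ?Bool.?Unit.X, err: ?Str.?Unit.X}}, err: ?Int.!Str.?Unit.&{more: X, ok: end, retry: end}}

rec X → rec X  (rec unchanged)
  &{data,retry,err} → +{data,retry,err}  (external→internal)
    • data:
      +{data,err} → &{data,err}  (internal→external)
        • data:
          ?Bool → !Bool
            ?Unit → !Unit
              !Unit → ?Unit
                end self-dual
        • err:
          +{ack,done,more} → &{ack,done,more}  (internal→external)
            • ack:
              &{more,ok} → +{more,ok}  (external→internal)
                • more:
                  ?Unit → !Unit
                    X self-dual
                • ok:
                  ?Str → !Str
                    X self-dual
            • done:
              !Bool → ?Bool
                ?Unit → !Unit
                  X self-dual
            • more:
              &{more,err} → +{more,err}  (external→internal)
                • more:
                  &{ack,done} → +{ack,done}  (external→internal)
                    • ack:
                      end self-dual
                    • done:
                      end self-dual
                • err:
                  &{data,stop} → +{data,stop}  (external→internal)
                    • data:
                      end self-dual
                    • stop:
                      X self-dual
    • retry:
      &{ack,err,ok} → +{ack,err,ok}  (external→internal)
        • ack:
          !Bool → ?Bool
            ?Int → !Int
              !Bool → ?Bool
                end self-dual
        • err:
          ?Bool → !Bool
            &{data,done} → +{data,done}  (external→internal)
              • data:
                &{err,stop} → +{err,stop}  (external→internal)
                  • err:
                    X self-dual
                  • stop:
                    end self-dual
              • done:
                ?Bool → !Bool
                  X self-dual
        • ok:
          +{data,err} → &{data,err}  (internal→external)
            • data:
              !Bool → ?Bool
                !Unit → ?Unit
                  X self-dual
            • err:
              !Str → ?Str
                !Unit → ?Unit
                  X self-dual
    • err:
      !Int → ?Int
        ?Str → !Str
          !Unit → ?Unit
            +{more,ok,retry} → &{more,ok,retry}  (internal→external)
              • more:
                X self-dual
              • ok:
                end self-dual
              • retry:
                end self-dual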